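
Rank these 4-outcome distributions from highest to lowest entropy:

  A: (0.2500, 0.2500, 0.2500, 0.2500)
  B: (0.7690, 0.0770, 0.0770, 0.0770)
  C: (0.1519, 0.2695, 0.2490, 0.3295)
A > C > B

Key insight: Entropy is maximized by uniform distributions and minimized by concentrated distributions.

- Uniform distributions have maximum entropy log₂(4) = 2.0000 bits
- The more "peaked" or concentrated a distribution, the lower its entropy

Entropies:
  H(A) = 2.0000 bits
  H(B) = 1.1459 bits
  H(C) = 1.9500 bits

Ranking: A > C > B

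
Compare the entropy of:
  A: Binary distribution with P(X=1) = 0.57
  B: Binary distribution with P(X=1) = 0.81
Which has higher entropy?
A

For binary distributions, entropy is maximized at p=0.5 and decreases as p moves toward 0 or 1.

H(A) = H(0.57) = 0.9858 bits
H(B) = H(0.81) = 0.7015 bits

Distribution A (p=0.57) is closer to uniform (p=0.5), so it has higher entropy.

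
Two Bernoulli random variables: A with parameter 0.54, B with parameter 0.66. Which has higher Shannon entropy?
A

For binary distributions, entropy is maximized at p=0.5 and decreases as p moves toward 0 or 1.

H(A) = H(0.54) = 0.9954 bits
H(B) = H(0.66) = 0.9248 bits

Distribution A (p=0.54) is closer to uniform (p=0.5), so it has higher entropy.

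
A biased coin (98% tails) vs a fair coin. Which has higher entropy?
Fair coin

The fair coin is uniform (p=0.5), maximizing binary entropy at 1 bit. The biased coin has H(0.98) ≈ 0.141 bits — its outcome is more predictable, so its entropy is lower.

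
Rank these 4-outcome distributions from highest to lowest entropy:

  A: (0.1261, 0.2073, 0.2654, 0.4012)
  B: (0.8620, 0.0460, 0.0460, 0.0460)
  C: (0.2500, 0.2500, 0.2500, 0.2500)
C > A > B

Key insight: Entropy is maximized by uniform distributions and minimized by concentrated distributions.

- Uniform distributions have maximum entropy log₂(4) = 2.0000 bits
- The more "peaked" or concentrated a distribution, the lower its entropy

Entropies:
  H(A) = 1.8839 bits
  H(B) = 0.7977 bits
  H(C) = 2.0000 bits

Ranking: C > A > B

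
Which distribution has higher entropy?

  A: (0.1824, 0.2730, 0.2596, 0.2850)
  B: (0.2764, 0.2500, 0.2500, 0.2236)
B

Both distributions are close to uniform, making this a harder comparison.

H(A) = 1.9803 bits
H(B) = 1.9960 bits

The distribution closer to uniform has higher entropy.
Answer: B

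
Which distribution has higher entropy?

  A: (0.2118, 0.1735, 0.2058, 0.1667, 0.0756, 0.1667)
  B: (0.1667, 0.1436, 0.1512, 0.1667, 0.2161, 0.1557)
B

Both distributions are close to uniform, making this a harder comparison.

H(A) = 2.5253 bits
H(B) = 2.5713 bits

The distribution closer to uniform has higher entropy.
Answer: B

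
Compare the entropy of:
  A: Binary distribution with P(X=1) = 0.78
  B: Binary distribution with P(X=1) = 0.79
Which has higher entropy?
A

For binary distributions, entropy is maximized at p=0.5 and decreases as p moves toward 0 or 1.

H(A) = H(0.78) = 0.7602 bits
H(B) = H(0.79) = 0.7415 bits

Distribution A (p=0.78) is closer to uniform (p=0.5), so it has higher entropy.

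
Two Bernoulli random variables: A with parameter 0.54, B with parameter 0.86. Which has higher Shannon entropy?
A

For binary distributions, entropy is maximized at p=0.5 and decreases as p moves toward 0 or 1.

H(A) = H(0.54) = 0.9954 bits
H(B) = H(0.86) = 0.5842 bits

Distribution A (p=0.54) is closer to uniform (p=0.5), so it has higher entropy.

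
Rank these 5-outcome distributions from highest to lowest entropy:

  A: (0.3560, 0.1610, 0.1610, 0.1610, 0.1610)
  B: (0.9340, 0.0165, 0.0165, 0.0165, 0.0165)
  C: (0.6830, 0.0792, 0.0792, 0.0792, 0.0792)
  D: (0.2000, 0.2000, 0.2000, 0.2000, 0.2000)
D > A > C > B

Key insight: Entropy is maximized by uniform distributions and minimized by concentrated distributions.

Entropies:
  H(A) = 2.2273 bits
  H(B) = 0.4828 bits
  H(C) = 1.5351 bits
  H(D) = 2.3219 bits

Ranking: D > A > C > B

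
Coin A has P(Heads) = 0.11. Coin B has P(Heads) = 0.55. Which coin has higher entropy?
B

For binary distributions, entropy is maximized at p=0.5 and decreases as p moves toward 0 or 1.

H(A) = H(0.11) = 0.4999 bits
H(B) = H(0.55) = 0.9928 bits

Distribution B (p=0.55) is closer to uniform (p=0.5), so it has higher entropy.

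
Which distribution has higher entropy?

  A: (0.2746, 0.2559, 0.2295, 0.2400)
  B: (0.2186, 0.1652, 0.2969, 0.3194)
A

Both distributions are close to uniform, making this a harder comparison.

H(A) = 1.9967 bits
H(B) = 1.9547 bits

The distribution closer to uniform has higher entropy.
Answer: A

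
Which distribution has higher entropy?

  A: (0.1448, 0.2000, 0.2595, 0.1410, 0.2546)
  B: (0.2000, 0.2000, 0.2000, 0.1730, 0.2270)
B

Both distributions are close to uniform, making this a harder comparison.

H(A) = 2.2742 bits
H(B) = 2.3167 bits

The distribution closer to uniform has higher entropy.
Answer: B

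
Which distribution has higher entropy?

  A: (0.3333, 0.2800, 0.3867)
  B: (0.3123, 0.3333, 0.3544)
B

Both distributions are close to uniform, making this a harder comparison.

H(A) = 1.5726 bits
H(B) = 1.5830 bits

The distribution closer to uniform has higher entropy.
Answer: B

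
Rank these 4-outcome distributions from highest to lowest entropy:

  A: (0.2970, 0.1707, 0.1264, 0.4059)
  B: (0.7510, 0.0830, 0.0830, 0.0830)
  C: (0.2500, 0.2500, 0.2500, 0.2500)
C > A > B

Key insight: Entropy is maximized by uniform distributions and minimized by concentrated distributions.

- Uniform distributions have maximum entropy log₂(4) = 2.0000 bits
- The more "peaked" or concentrated a distribution, the lower its entropy

Entropies:
  H(A) = 1.8607 bits
  H(B) = 1.2043 bits
  H(C) = 2.0000 bits

Ranking: C > A > B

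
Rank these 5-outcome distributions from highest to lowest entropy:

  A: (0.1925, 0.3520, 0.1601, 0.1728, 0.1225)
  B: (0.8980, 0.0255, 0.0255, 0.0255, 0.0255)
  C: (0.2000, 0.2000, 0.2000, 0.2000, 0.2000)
C > A > B

Key insight: Entropy is maximized by uniform distributions and minimized by concentrated distributions.

- Uniform distributions have maximum entropy log₂(5) = 2.3219 bits
- The more "peaked" or concentrated a distribution, the lower its entropy

Entropies:
  H(A) = 2.2199 bits
  H(B) = 0.6793 bits
  H(C) = 2.3219 bits

Ranking: C > A > B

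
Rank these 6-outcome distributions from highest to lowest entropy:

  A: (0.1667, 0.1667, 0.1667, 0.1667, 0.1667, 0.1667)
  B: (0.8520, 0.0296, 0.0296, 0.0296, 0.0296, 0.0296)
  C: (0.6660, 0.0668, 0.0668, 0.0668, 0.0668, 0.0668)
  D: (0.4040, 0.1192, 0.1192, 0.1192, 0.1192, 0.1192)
A > D > C > B

Key insight: Entropy is maximized by uniform distributions and minimized by concentrated distributions.

Entropies:
  H(A) = 2.5850 bits
  H(B) = 0.9485 bits
  H(C) = 1.6945 bits
  H(D) = 2.3571 bits

Ranking: A > D > C > B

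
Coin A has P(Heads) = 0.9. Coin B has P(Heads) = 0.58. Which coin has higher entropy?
B

For binary distributions, entropy is maximized at p=0.5 and decreases as p moves toward 0 or 1.

H(A) = H(0.9) = 0.4690 bits
H(B) = H(0.58) = 0.9815 bits

Distribution B (p=0.58) is closer to uniform (p=0.5), so it has higher entropy.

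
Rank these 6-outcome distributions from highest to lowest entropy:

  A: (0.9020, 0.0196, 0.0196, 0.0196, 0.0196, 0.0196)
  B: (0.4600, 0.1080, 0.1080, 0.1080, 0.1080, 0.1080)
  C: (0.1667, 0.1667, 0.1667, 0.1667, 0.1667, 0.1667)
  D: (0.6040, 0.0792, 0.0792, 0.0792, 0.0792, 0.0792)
C > B > D > A

Key insight: Entropy is maximized by uniform distributions and minimized by concentrated distributions.

Entropies:
  H(A) = 0.6902 bits
  H(B) = 2.2492 bits
  H(C) = 2.5850 bits
  H(D) = 1.8880 bits

Ranking: C > B > D > A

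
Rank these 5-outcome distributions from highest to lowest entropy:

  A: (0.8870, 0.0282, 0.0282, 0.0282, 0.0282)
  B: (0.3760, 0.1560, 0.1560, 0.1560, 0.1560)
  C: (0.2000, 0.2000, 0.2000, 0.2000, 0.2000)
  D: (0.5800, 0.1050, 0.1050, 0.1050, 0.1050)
C > B > D > A

Key insight: Entropy is maximized by uniform distributions and minimized by concentrated distributions.

Entropies:
  H(A) = 0.7349 bits
  H(B) = 2.2032 bits
  H(C) = 2.3219 bits
  H(D) = 1.8215 bits

Ranking: C > B > D > A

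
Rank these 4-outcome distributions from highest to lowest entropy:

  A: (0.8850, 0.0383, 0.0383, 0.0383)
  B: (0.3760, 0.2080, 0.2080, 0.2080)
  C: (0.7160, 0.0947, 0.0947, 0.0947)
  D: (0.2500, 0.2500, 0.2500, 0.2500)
D > B > C > A

Key insight: Entropy is maximized by uniform distributions and minimized by concentrated distributions.

Entropies:
  H(A) = 0.6971 bits
  H(B) = 1.9442 bits
  H(C) = 1.3110 bits
  H(D) = 2.0000 bits

Ranking: D > B > C > A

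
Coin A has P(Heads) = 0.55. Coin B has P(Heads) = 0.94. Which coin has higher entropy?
A

For binary distributions, entropy is maximized at p=0.5 and decreases as p moves toward 0 or 1.

H(A) = H(0.55) = 0.9928 bits
H(B) = H(0.94) = 0.3274 bits

Distribution A (p=0.55) is closer to uniform (p=0.5), so it has higher entropy.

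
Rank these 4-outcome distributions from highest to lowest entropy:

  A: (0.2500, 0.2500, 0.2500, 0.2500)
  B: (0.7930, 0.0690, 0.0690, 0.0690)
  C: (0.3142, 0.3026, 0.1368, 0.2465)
A > C > B

Key insight: Entropy is maximized by uniform distributions and minimized by concentrated distributions.

- Uniform distributions have maximum entropy log₂(4) = 2.0000 bits
- The more "peaked" or concentrated a distribution, the lower its entropy

Entropies:
  H(A) = 2.0000 bits
  H(B) = 1.0638 bits
  H(C) = 1.9372 bits

Ranking: A > C > B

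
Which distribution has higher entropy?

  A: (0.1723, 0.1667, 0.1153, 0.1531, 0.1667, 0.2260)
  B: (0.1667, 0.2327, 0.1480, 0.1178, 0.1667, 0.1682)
A

Both distributions are close to uniform, making this a harder comparison.

H(A) = 2.5575 bits
H(B) = 2.5551 bits

The distribution closer to uniform has higher entropy.
Answer: A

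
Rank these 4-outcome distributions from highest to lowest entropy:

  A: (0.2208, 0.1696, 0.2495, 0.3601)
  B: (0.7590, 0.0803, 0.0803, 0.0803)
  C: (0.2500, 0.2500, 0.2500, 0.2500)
C > A > B

Key insight: Entropy is maximized by uniform distributions and minimized by concentrated distributions.

- Uniform distributions have maximum entropy log₂(4) = 2.0000 bits
- The more "peaked" or concentrated a distribution, the lower its entropy

Entropies:
  H(A) = 1.9457 bits
  H(B) = 1.1787 bits
  H(C) = 2.0000 bits

Ranking: C > A > B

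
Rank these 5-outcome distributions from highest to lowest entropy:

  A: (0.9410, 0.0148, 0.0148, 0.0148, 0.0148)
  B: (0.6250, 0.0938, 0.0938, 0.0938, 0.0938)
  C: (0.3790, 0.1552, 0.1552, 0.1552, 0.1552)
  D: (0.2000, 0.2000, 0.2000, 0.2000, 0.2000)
D > C > B > A

Key insight: Entropy is maximized by uniform distributions and minimized by concentrated distributions.

Entropies:
  H(A) = 0.4415 bits
  H(B) = 1.7044 bits
  H(C) = 2.1993 bits
  H(D) = 2.3219 bits

Ranking: D > C > B > A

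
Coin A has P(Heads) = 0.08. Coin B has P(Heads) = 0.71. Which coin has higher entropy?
B

For binary distributions, entropy is maximized at p=0.5 and decreases as p moves toward 0 or 1.

H(A) = H(0.08) = 0.4022 bits
H(B) = H(0.71) = 0.8687 bits

Distribution B (p=0.71) is closer to uniform (p=0.5), so it has higher entropy.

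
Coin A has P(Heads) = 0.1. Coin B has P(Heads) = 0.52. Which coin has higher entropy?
B

For binary distributions, entropy is maximized at p=0.5 and decreases as p moves toward 0 or 1.

H(A) = H(0.1) = 0.4690 bits
H(B) = H(0.52) = 0.9988 bits

Distribution B (p=0.52) is closer to uniform (p=0.5), so it has higher entropy.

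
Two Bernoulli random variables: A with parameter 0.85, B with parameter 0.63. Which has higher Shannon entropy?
B

For binary distributions, entropy is maximized at p=0.5 and decreases as p moves toward 0 or 1.

H(A) = H(0.85) = 0.6098 bits
H(B) = H(0.63) = 0.9507 bits

Distribution B (p=0.63) is closer to uniform (p=0.5), so it has higher entropy.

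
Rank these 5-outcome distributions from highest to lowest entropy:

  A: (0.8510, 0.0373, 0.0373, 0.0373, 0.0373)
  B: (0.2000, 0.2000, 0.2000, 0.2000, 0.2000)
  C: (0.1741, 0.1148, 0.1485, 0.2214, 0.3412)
B > C > A

Key insight: Entropy is maximized by uniform distributions and minimized by concentrated distributions.

- Uniform distributions have maximum entropy log₂(5) = 2.3219 bits
- The more "peaked" or concentrated a distribution, the lower its entropy

Entropies:
  H(A) = 0.9053 bits
  H(B) = 2.3219 bits
  H(C) = 2.2170 bits

Ranking: B > C > A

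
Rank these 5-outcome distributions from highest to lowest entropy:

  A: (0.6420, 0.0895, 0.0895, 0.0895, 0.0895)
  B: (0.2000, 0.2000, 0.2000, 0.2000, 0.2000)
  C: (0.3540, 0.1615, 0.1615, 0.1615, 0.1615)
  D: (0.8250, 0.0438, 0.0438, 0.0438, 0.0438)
B > C > A > D

Key insight: Entropy is maximized by uniform distributions and minimized by concentrated distributions.

Entropies:
  H(A) = 1.6570 bits
  H(B) = 2.3219 bits
  H(C) = 2.2296 bits
  H(D) = 1.0190 bits

Ranking: B > C > A > D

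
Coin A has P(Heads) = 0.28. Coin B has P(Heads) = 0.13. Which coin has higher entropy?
A

For binary distributions, entropy is maximized at p=0.5 and decreases as p moves toward 0 or 1.

H(A) = H(0.28) = 0.8555 bits
H(B) = H(0.13) = 0.5574 bits

Distribution A (p=0.28) is closer to uniform (p=0.5), so it has higher entropy.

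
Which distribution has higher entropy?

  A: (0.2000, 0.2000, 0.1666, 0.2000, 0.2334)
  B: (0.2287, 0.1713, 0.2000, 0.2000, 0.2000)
B

Both distributions are close to uniform, making this a harder comparison.

H(A) = 2.3139 bits
H(B) = 2.3159 bits

The distribution closer to uniform has higher entropy.
Answer: B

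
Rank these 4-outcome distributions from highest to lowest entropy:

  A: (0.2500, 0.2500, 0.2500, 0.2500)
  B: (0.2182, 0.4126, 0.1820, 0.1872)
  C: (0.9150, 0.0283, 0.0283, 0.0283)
A > B > C

Key insight: Entropy is maximized by uniform distributions and minimized by concentrated distributions.

- Uniform distributions have maximum entropy log₂(4) = 2.0000 bits
- The more "peaked" or concentrated a distribution, the lower its entropy

Entropies:
  H(A) = 2.0000 bits
  H(B) = 1.9061 bits
  H(C) = 0.5543 bits

Ranking: A > B > C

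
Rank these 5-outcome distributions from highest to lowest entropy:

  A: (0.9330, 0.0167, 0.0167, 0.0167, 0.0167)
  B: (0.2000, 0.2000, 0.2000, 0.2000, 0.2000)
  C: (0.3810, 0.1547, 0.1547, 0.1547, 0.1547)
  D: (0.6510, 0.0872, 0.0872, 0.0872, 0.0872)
B > C > D > A

Key insight: Entropy is maximized by uniform distributions and minimized by concentrated distributions.

Entropies:
  H(A) = 0.4886 bits
  H(B) = 2.3219 bits
  H(C) = 2.1967 bits
  H(D) = 1.6312 bits

Ranking: B > C > D > A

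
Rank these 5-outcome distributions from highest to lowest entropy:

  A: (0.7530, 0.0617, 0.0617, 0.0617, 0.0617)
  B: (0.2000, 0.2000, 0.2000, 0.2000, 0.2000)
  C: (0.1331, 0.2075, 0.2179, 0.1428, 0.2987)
B > C > A

Key insight: Entropy is maximized by uniform distributions and minimized by concentrated distributions.

- Uniform distributions have maximum entropy log₂(5) = 2.3219 bits
- The more "peaked" or concentrated a distribution, the lower its entropy

Entropies:
  H(A) = 1.3005 bits
  H(B) = 2.3219 bits
  H(C) = 2.2587 bits

Ranking: B > C > A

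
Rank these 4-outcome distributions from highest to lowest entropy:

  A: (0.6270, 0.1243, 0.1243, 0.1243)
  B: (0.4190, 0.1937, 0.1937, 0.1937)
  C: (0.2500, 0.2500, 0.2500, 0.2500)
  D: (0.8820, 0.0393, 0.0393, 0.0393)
C > B > A > D

Key insight: Entropy is maximized by uniform distributions and minimized by concentrated distributions.

Entropies:
  H(A) = 1.5441 bits
  H(B) = 1.9018 bits
  H(C) = 2.0000 bits
  H(D) = 0.7106 bits

Ranking: C > B > A > D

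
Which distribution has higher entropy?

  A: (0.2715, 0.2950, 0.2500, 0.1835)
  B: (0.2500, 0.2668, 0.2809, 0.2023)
B

Both distributions are close to uniform, making this a harder comparison.

H(A) = 1.9791 bits
H(B) = 1.9895 bits

The distribution closer to uniform has higher entropy.
Answer: B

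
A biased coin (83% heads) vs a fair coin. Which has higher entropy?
Fair coin

The fair coin is uniform (p=0.5), maximizing binary entropy at 1 bit. The biased coin has H(0.83) ≈ 0.658 bits — its outcome is more predictable, so its entropy is lower.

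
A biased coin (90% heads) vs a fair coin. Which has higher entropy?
Fair coin

The fair coin is uniform (p=0.5), maximizing binary entropy at 1 bit. The biased coin has H(0.90) ≈ 0.469 bits — its outcome is more predictable, so its entropy is lower.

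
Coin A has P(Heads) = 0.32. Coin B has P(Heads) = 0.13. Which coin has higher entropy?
A

For binary distributions, entropy is maximized at p=0.5 and decreases as p moves toward 0 or 1.

H(A) = H(0.32) = 0.9044 bits
H(B) = H(0.13) = 0.5574 bits

Distribution A (p=0.32) is closer to uniform (p=0.5), so it has higher entropy.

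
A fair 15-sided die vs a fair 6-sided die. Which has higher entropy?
15-sided die

Both are uniform distributions; for uniform over n outcomes, H = log₂(n). H(15-sided) = log₂(15) = 3.907 bits and H(6-sided) = log₂(6) = 2.585 bits. More outcomes in a uniform distribution means higher entropy.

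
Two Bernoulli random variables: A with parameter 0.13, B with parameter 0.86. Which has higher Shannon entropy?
B

For binary distributions, entropy is maximized at p=0.5 and decreases as p moves toward 0 or 1.

H(A) = H(0.13) = 0.5574 bits
H(B) = H(0.86) = 0.5842 bits

Distribution B (p=0.86) is closer to uniform (p=0.5), so it has higher entropy.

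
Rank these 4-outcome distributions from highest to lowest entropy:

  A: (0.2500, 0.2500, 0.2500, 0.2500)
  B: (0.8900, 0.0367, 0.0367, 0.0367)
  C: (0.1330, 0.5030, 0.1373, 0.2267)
A > C > B

Key insight: Entropy is maximized by uniform distributions and minimized by concentrated distributions.

- Uniform distributions have maximum entropy log₂(4) = 2.0000 bits
- The more "peaked" or concentrated a distribution, the lower its entropy

Entropies:
  H(A) = 2.0000 bits
  H(B) = 0.6743 bits
  H(C) = 1.7644 bits

Ranking: A > C > B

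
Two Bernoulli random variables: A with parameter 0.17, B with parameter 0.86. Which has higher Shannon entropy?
A

For binary distributions, entropy is maximized at p=0.5 and decreases as p moves toward 0 or 1.

H(A) = H(0.17) = 0.6577 bits
H(B) = H(0.86) = 0.5842 bits

Distribution A (p=0.17) is closer to uniform (p=0.5), so it has higher entropy.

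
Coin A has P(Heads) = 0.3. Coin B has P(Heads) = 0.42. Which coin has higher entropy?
B

For binary distributions, entropy is maximized at p=0.5 and decreases as p moves toward 0 or 1.

H(A) = H(0.3) = 0.8813 bits
H(B) = H(0.42) = 0.9815 bits

Distribution B (p=0.42) is closer to uniform (p=0.5), so it has higher entropy.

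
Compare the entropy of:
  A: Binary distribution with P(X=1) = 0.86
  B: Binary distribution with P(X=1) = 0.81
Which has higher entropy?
B

For binary distributions, entropy is maximized at p=0.5 and decreases as p moves toward 0 or 1.

H(A) = H(0.86) = 0.5842 bits
H(B) = H(0.81) = 0.7015 bits

Distribution B (p=0.81) is closer to uniform (p=0.5), so it has higher entropy.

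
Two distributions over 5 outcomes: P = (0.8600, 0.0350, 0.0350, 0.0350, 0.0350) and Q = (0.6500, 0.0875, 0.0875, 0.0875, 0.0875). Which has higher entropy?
Q

P is highly concentrated on one outcome (86%), making it nearly deterministic. Q spreads its mass more evenly (max 65%). The more spread-out distribution has higher entropy: H(P) ≈ 0.864 bits, H(Q) ≈ 1.634 bits.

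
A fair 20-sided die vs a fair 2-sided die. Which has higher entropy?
20-sided die

Both are uniform distributions; for uniform over n outcomes, H = log₂(n). H(20-sided) = log₂(20) = 4.322 bits and H(2-sided) = log₂(2) = 1.000 bits. More outcomes in a uniform distribution means higher entropy.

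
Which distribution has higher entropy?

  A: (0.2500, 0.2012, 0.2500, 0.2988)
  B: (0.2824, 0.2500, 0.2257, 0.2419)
B

Both distributions are close to uniform, making this a harder comparison.

H(A) = 1.9862 bits
H(B) = 1.9951 bits

The distribution closer to uniform has higher entropy.
Answer: B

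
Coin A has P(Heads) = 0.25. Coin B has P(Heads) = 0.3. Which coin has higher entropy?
B

For binary distributions, entropy is maximized at p=0.5 and decreases as p moves toward 0 or 1.

H(A) = H(0.25) = 0.8113 bits
H(B) = H(0.3) = 0.8813 bits

Distribution B (p=0.3) is closer to uniform (p=0.5), so it has higher entropy.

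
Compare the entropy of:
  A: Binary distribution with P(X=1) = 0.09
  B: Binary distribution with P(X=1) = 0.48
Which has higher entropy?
B

For binary distributions, entropy is maximized at p=0.5 and decreases as p moves toward 0 or 1.

H(A) = H(0.09) = 0.4365 bits
H(B) = H(0.48) = 0.9988 bits

Distribution B (p=0.48) is closer to uniform (p=0.5), so it has higher entropy.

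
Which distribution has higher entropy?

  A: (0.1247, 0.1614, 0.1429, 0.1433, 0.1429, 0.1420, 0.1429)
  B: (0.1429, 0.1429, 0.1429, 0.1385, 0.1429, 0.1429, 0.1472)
B

Both distributions are close to uniform, making this a harder comparison.

H(A) = 2.8039 bits
H(B) = 2.8072 bits

The distribution closer to uniform has higher entropy.
Answer: B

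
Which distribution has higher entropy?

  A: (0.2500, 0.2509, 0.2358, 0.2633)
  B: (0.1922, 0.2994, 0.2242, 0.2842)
A

Both distributions are close to uniform, making this a harder comparison.

H(A) = 1.9989 bits
H(B) = 1.9777 bits

The distribution closer to uniform has higher entropy.
Answer: A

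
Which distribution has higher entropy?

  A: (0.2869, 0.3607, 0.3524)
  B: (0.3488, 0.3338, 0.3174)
B

Both distributions are close to uniform, making this a harder comparison.

H(A) = 1.5777 bits
H(B) = 1.5839 bits

The distribution closer to uniform has higher entropy.
Answer: B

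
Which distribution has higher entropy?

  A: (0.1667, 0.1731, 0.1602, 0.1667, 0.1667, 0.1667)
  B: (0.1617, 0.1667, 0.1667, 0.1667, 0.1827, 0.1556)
A

Both distributions are close to uniform, making this a harder comparison.

H(A) = 2.5846 bits
H(B) = 2.5832 bits

The distribution closer to uniform has higher entropy.
Answer: A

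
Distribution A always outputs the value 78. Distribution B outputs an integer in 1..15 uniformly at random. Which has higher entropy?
B

A is deterministic, so H(A) = 0. B is uniform over 15 outcomes, so H(B) = log₂(15) = 3.907 bits. Any distribution with genuine randomness has higher entropy than a deterministic one.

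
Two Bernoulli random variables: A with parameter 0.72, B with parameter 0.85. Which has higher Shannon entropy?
A

For binary distributions, entropy is maximized at p=0.5 and decreases as p moves toward 0 or 1.

H(A) = H(0.72) = 0.8555 bits
H(B) = H(0.85) = 0.6098 bits

Distribution A (p=0.72) is closer to uniform (p=0.5), so it has higher entropy.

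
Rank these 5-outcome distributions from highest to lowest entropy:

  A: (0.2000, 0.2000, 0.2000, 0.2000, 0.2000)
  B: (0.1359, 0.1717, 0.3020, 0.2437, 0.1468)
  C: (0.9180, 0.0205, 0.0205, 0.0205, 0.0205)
A > B > C

Key insight: Entropy is maximized by uniform distributions and minimized by concentrated distributions.

- Uniform distributions have maximum entropy log₂(5) = 2.3219 bits
- The more "peaked" or concentrated a distribution, the lower its entropy

Entropies:
  H(A) = 2.3219 bits
  H(B) = 2.2521 bits
  H(C) = 0.5732 bits

Ranking: A > B > C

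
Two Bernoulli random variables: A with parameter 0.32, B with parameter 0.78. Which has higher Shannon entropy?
A

For binary distributions, entropy is maximized at p=0.5 and decreases as p moves toward 0 or 1.

H(A) = H(0.32) = 0.9044 bits
H(B) = H(0.78) = 0.7602 bits

Distribution A (p=0.32) is closer to uniform (p=0.5), so it has higher entropy.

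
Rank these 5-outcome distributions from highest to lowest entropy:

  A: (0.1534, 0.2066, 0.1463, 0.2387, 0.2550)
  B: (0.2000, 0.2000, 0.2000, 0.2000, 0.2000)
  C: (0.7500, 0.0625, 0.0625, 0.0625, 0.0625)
B > A > C

Key insight: Entropy is maximized by uniform distributions and minimized by concentrated distributions.

- Uniform distributions have maximum entropy log₂(5) = 2.3219 bits
- The more "peaked" or concentrated a distribution, the lower its entropy

Entropies:
  H(A) = 2.2866 bits
  H(B) = 2.3219 bits
  H(C) = 1.3113 bits

Ranking: B > A > C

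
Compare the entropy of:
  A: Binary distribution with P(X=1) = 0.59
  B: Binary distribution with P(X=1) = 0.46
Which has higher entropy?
B

For binary distributions, entropy is maximized at p=0.5 and decreases as p moves toward 0 or 1.

H(A) = H(0.59) = 0.9765 bits
H(B) = H(0.46) = 0.9954 bits

Distribution B (p=0.46) is closer to uniform (p=0.5), so it has higher entropy.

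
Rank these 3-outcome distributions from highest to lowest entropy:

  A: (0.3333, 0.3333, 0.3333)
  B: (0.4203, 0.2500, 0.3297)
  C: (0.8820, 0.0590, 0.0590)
A > B > C

Key insight: Entropy is maximized by uniform distributions and minimized by concentrated distributions.

- Uniform distributions have maximum entropy log₂(3) = 1.5850 bits
- The more "peaked" or concentrated a distribution, the lower its entropy

Entropies:
  H(A) = 1.5850 bits
  H(B) = 1.5534 bits
  H(C) = 0.6416 bits

Ranking: A > B > C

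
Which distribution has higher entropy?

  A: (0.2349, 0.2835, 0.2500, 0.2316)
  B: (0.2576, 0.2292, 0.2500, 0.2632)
B

Both distributions are close to uniform, making this a harder comparison.

H(A) = 1.9952 bits
H(B) = 1.9980 bits

The distribution closer to uniform has higher entropy.
Answer: B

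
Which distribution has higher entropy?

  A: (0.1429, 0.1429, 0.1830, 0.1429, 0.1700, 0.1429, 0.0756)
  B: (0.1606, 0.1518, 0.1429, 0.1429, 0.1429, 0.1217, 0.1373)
B

Both distributions are close to uniform, making this a harder comparison.

H(A) = 2.7687 bits
H(B) = 2.8029 bits

The distribution closer to uniform has higher entropy.
Answer: B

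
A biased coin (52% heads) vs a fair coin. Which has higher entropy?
Fair coin

The fair coin is uniform (p=0.5), maximizing binary entropy at 1 bit. The biased coin has H(0.52) ≈ 0.999 bits — its outcome is more predictable, so its entropy is lower.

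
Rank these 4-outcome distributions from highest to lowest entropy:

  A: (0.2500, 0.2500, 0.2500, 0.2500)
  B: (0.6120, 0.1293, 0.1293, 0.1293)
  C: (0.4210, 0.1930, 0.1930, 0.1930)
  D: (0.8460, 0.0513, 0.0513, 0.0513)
A > C > B > D

Key insight: Entropy is maximized by uniform distributions and minimized by concentrated distributions.

Entropies:
  H(A) = 2.0000 bits
  H(B) = 1.5785 bits
  H(C) = 1.8996 bits
  H(D) = 0.8638 bits

Ranking: A > C > B > D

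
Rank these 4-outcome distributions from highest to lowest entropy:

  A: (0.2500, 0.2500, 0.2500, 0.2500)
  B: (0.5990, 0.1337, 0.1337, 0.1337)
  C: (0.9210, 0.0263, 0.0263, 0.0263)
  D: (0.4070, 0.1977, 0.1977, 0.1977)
A > D > B > C

Key insight: Entropy is maximized by uniform distributions and minimized by concentrated distributions.

Entropies:
  H(A) = 2.0000 bits
  H(B) = 1.6071 bits
  H(C) = 0.5239 bits
  H(D) = 1.9148 bits

Ranking: A > D > B > C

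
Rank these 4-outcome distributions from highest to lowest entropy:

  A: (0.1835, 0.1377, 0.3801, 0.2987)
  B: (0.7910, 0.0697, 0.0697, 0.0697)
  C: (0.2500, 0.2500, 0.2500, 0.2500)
C > A > B

Key insight: Entropy is maximized by uniform distributions and minimized by concentrated distributions.

- Uniform distributions have maximum entropy log₂(4) = 2.0000 bits
- The more "peaked" or concentrated a distribution, the lower its entropy

Entropies:
  H(A) = 1.8940 bits
  H(B) = 1.0708 bits
  H(C) = 2.0000 bits

Ranking: C > A > B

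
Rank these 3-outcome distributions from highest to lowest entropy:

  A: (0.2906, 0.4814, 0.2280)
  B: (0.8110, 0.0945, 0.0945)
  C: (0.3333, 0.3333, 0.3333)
C > A > B

Key insight: Entropy is maximized by uniform distributions and minimized by concentrated distributions.

- Uniform distributions have maximum entropy log₂(3) = 1.5850 bits
- The more "peaked" or concentrated a distribution, the lower its entropy

Entropies:
  H(A) = 1.5121 bits
  H(B) = 0.8884 bits
  H(C) = 1.5850 bits

Ranking: C > A > B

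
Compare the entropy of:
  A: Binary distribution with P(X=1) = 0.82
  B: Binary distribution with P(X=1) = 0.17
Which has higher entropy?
A

For binary distributions, entropy is maximized at p=0.5 and decreases as p moves toward 0 or 1.

H(A) = H(0.82) = 0.6801 bits
H(B) = H(0.17) = 0.6577 bits

Distribution A (p=0.82) is closer to uniform (p=0.5), so it has higher entropy.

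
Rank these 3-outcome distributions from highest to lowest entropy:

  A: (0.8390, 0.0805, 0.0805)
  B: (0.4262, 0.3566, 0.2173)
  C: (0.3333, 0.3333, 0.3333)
C > B > A

Key insight: Entropy is maximized by uniform distributions and minimized by concentrated distributions.

- Uniform distributions have maximum entropy log₂(3) = 1.5850 bits
- The more "peaked" or concentrated a distribution, the lower its entropy

Entropies:
  H(A) = 0.7977 bits
  H(B) = 1.5334 bits
  H(C) = 1.5850 bits

Ranking: C > B > A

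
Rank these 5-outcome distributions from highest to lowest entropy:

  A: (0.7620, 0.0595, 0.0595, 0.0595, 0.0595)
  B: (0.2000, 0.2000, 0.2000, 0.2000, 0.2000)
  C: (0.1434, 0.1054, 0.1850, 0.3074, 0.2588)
B > C > A

Key insight: Entropy is maximized by uniform distributions and minimized by concentrated distributions.

- Uniform distributions have maximum entropy log₂(5) = 2.3219 bits
- The more "peaked" or concentrated a distribution, the lower its entropy

Entropies:
  H(A) = 1.2677 bits
  H(B) = 2.3219 bits
  H(C) = 2.2221 bits

Ranking: B > C > A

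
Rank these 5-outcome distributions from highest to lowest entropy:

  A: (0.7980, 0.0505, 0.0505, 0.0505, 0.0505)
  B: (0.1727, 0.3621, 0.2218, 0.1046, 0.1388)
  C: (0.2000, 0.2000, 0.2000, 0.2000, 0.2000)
C > B > A

Key insight: Entropy is maximized by uniform distributions and minimized by concentrated distributions.

- Uniform distributions have maximum entropy log₂(5) = 2.3219 bits
- The more "peaked" or concentrated a distribution, the lower its entropy

Entropies:
  H(A) = 1.1299 bits
  H(B) = 2.1862 bits
  H(C) = 2.3219 bits

Ranking: C > B > A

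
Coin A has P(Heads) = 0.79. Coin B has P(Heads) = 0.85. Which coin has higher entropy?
A

For binary distributions, entropy is maximized at p=0.5 and decreases as p moves toward 0 or 1.

H(A) = H(0.79) = 0.7415 bits
H(B) = H(0.85) = 0.6098 bits

Distribution A (p=0.79) is closer to uniform (p=0.5), so it has higher entropy.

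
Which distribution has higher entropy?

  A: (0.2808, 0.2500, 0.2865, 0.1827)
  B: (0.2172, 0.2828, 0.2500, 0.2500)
B

Both distributions are close to uniform, making this a harder comparison.

H(A) = 1.9792 bits
H(B) = 1.9938 bits

The distribution closer to uniform has higher entropy.
Answer: B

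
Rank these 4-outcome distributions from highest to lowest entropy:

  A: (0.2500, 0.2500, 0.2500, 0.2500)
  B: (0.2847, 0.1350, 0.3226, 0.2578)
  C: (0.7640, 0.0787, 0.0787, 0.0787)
A > B > C

Key insight: Entropy is maximized by uniform distributions and minimized by concentrated distributions.

- Uniform distributions have maximum entropy log₂(4) = 2.0000 bits
- The more "peaked" or concentrated a distribution, the lower its entropy

Entropies:
  H(A) = 2.0000 bits
  H(B) = 1.9367 bits
  H(C) = 1.1624 bits

Ranking: A > B > C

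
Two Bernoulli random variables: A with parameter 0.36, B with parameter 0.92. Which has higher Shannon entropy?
A

For binary distributions, entropy is maximized at p=0.5 and decreases as p moves toward 0 or 1.

H(A) = H(0.36) = 0.9427 bits
H(B) = H(0.92) = 0.4022 bits

Distribution A (p=0.36) is closer to uniform (p=0.5), so it has higher entropy.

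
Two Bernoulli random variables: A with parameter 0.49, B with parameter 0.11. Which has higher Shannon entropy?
A

For binary distributions, entropy is maximized at p=0.5 and decreases as p moves toward 0 or 1.

H(A) = H(0.49) = 0.9997 bits
H(B) = H(0.11) = 0.4999 bits

Distribution A (p=0.49) is closer to uniform (p=0.5), so it has higher entropy.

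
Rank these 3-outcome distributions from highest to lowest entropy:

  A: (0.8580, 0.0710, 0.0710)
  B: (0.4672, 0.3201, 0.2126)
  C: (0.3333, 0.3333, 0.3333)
C > B > A

Key insight: Entropy is maximized by uniform distributions and minimized by concentrated distributions.

- Uniform distributions have maximum entropy log₂(3) = 1.5850 bits
- The more "peaked" or concentrated a distribution, the lower its entropy

Entropies:
  H(A) = 0.7315 bits
  H(B) = 1.5139 bits
  H(C) = 1.5850 bits

Ranking: C > B > A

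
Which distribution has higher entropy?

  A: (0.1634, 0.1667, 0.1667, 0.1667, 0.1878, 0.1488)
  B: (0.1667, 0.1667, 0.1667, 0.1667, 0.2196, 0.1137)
A

Both distributions are close to uniform, making this a harder comparison.

H(A) = 2.5816 bits
H(B) = 2.5603 bits

The distribution closer to uniform has higher entropy.
Answer: A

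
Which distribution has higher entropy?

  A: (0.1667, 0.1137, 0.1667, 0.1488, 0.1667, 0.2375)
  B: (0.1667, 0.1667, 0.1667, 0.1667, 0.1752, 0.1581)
B

Both distributions are close to uniform, making this a harder comparison.

H(A) = 2.5506 bits
H(B) = 2.5843 bits

The distribution closer to uniform has higher entropy.
Answer: B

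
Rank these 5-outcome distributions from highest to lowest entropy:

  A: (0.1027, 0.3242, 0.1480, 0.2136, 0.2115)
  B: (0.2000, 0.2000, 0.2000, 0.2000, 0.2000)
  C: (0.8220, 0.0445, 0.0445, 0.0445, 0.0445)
B > A > C

Key insight: Entropy is maximized by uniform distributions and minimized by concentrated distributions.

- Uniform distributions have maximum entropy log₂(5) = 2.3219 bits
- The more "peaked" or concentrated a distribution, the lower its entropy

Entropies:
  H(A) = 2.2217 bits
  H(B) = 2.3219 bits
  H(C) = 1.0317 bits

Ranking: B > A > C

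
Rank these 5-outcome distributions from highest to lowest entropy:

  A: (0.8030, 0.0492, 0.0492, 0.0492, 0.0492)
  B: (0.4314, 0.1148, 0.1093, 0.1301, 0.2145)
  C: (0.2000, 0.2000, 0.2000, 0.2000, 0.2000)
C > B > A

Key insight: Entropy is maximized by uniform distributions and minimized by concentrated distributions.

- Uniform distributions have maximum entropy log₂(5) = 2.3219 bits
- The more "peaked" or concentrated a distribution, the lower its entropy

Entropies:
  H(A) = 1.1099 bits
  H(B) = 2.0899 bits
  H(C) = 2.3219 bits

Ranking: C > B > A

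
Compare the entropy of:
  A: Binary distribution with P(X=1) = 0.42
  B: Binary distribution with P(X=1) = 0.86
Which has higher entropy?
A

For binary distributions, entropy is maximized at p=0.5 and decreases as p moves toward 0 or 1.

H(A) = H(0.42) = 0.9815 bits
H(B) = H(0.86) = 0.5842 bits

Distribution A (p=0.42) is closer to uniform (p=0.5), so it has higher entropy.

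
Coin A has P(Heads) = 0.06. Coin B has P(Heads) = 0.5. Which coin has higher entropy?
B

For binary distributions, entropy is maximized at p=0.5 and decreases as p moves toward 0 or 1.

H(A) = H(0.06) = 0.3274 bits
H(B) = H(0.5) = 1.0000 bits

Distribution B (p=0.5) is closer to uniform (p=0.5), so it has higher entropy.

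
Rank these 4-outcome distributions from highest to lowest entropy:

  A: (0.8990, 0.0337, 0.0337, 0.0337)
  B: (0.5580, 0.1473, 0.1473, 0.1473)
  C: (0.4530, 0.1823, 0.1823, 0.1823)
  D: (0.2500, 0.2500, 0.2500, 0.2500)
D > C > B > A

Key insight: Entropy is maximized by uniform distributions and minimized by concentrated distributions.

Entropies:
  H(A) = 0.6322 bits
  H(B) = 1.6908 bits
  H(C) = 1.8606 bits
  H(D) = 2.0000 bits

Ranking: D > C > B > A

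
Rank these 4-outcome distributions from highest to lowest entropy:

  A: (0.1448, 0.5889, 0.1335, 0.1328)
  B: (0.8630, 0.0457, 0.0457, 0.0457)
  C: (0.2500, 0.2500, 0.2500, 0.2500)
C > A > B

Key insight: Entropy is maximized by uniform distributions and minimized by concentrated distributions.

- Uniform distributions have maximum entropy log₂(4) = 2.0000 bits
- The more "peaked" or concentrated a distribution, the lower its entropy

Entropies:
  H(A) = 1.6282 bits
  H(B) = 0.7935 bits
  H(C) = 2.0000 bits

Ranking: C > A > B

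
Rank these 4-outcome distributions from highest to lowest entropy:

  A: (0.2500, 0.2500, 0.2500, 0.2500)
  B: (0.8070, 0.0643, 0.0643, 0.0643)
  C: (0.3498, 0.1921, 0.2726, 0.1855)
A > C > B

Key insight: Entropy is maximized by uniform distributions and minimized by concentrated distributions.

- Uniform distributions have maximum entropy log₂(4) = 2.0000 bits
- The more "peaked" or concentrated a distribution, the lower its entropy

Entropies:
  H(A) = 2.0000 bits
  H(B) = 1.0136 bits
  H(C) = 1.9493 bits

Ranking: A > C > B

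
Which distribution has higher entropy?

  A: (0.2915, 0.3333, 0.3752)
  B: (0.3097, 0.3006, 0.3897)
A

Both distributions are close to uniform, making this a harder comparison.

H(A) = 1.5774 bits
H(B) = 1.5748 bits

The distribution closer to uniform has higher entropy.
Answer: A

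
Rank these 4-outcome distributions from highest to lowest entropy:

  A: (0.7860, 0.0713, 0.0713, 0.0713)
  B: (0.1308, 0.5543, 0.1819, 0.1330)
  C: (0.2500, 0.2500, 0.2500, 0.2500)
C > B > A

Key insight: Entropy is maximized by uniform distributions and minimized by concentrated distributions.

- Uniform distributions have maximum entropy log₂(4) = 2.0000 bits
- The more "peaked" or concentrated a distribution, the lower its entropy

Entropies:
  H(A) = 1.0882 bits
  H(B) = 1.6900 bits
  H(C) = 2.0000 bits

Ranking: C > B > A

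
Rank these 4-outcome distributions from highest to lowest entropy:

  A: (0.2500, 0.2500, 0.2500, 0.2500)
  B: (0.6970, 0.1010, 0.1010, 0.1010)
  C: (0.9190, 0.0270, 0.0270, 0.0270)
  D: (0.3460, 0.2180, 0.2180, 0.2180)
A > D > B > C

Key insight: Entropy is maximized by uniform distributions and minimized by concentrated distributions.

Entropies:
  H(A) = 2.0000 bits
  H(B) = 1.3652 bits
  H(C) = 0.5341 bits
  H(D) = 1.9670 bits

Ranking: A > D > B > C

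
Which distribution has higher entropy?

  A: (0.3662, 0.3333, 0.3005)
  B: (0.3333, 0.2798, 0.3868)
A

Both distributions are close to uniform, making this a harder comparison.

H(A) = 1.5803 bits
H(B) = 1.5725 bits

The distribution closer to uniform has higher entropy.
Answer: A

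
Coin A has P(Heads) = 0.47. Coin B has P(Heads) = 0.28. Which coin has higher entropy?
A

For binary distributions, entropy is maximized at p=0.5 and decreases as p moves toward 0 or 1.

H(A) = H(0.47) = 0.9974 bits
H(B) = H(0.28) = 0.8555 bits

Distribution A (p=0.47) is closer to uniform (p=0.5), so it has higher entropy.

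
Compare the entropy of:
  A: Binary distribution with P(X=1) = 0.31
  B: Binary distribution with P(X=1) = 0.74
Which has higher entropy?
A

For binary distributions, entropy is maximized at p=0.5 and decreases as p moves toward 0 or 1.

H(A) = H(0.31) = 0.8932 bits
H(B) = H(0.74) = 0.8267 bits

Distribution A (p=0.31) is closer to uniform (p=0.5), so it has higher entropy.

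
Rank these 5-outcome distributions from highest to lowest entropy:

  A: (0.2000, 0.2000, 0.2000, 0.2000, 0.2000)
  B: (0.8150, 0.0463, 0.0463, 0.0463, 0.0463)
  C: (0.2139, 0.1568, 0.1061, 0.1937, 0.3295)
A > C > B

Key insight: Entropy is maximized by uniform distributions and minimized by concentrated distributions.

- Uniform distributions have maximum entropy log₂(5) = 2.3219 bits
- The more "peaked" or concentrated a distribution, the lower its entropy

Entropies:
  H(A) = 2.3219 bits
  H(B) = 1.0609 bits
  H(C) = 2.2249 bits

Ranking: A > C > B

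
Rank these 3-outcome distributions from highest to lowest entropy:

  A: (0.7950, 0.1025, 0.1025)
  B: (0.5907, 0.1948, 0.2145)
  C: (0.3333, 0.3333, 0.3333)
C > B > A

Key insight: Entropy is maximized by uniform distributions and minimized by concentrated distributions.

- Uniform distributions have maximum entropy log₂(3) = 1.5850 bits
- The more "peaked" or concentrated a distribution, the lower its entropy

Entropies:
  H(A) = 0.9368 bits
  H(B) = 1.3847 bits
  H(C) = 1.5850 bits

Ranking: C > B > A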